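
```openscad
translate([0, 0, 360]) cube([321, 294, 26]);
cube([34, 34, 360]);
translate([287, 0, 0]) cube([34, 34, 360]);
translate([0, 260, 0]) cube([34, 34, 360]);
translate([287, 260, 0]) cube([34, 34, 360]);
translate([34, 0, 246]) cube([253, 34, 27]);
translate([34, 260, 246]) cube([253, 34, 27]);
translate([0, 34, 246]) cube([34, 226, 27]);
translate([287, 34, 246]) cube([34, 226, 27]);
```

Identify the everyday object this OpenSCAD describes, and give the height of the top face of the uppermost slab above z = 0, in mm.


A stool. The seat height is 386 mm.

A 321×294×26 slab at z = 360 on four corner posts — a stool. The seat top is 360 + 26 = 386 mm.


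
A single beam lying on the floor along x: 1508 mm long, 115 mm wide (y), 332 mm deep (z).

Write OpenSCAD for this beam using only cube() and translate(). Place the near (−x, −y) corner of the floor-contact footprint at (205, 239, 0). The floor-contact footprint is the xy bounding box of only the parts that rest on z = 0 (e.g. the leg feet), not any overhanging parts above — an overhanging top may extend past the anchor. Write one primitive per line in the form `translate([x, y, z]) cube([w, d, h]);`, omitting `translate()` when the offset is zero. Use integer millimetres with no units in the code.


translate([205, 239, 0]) cube([1508, 115, 332]);


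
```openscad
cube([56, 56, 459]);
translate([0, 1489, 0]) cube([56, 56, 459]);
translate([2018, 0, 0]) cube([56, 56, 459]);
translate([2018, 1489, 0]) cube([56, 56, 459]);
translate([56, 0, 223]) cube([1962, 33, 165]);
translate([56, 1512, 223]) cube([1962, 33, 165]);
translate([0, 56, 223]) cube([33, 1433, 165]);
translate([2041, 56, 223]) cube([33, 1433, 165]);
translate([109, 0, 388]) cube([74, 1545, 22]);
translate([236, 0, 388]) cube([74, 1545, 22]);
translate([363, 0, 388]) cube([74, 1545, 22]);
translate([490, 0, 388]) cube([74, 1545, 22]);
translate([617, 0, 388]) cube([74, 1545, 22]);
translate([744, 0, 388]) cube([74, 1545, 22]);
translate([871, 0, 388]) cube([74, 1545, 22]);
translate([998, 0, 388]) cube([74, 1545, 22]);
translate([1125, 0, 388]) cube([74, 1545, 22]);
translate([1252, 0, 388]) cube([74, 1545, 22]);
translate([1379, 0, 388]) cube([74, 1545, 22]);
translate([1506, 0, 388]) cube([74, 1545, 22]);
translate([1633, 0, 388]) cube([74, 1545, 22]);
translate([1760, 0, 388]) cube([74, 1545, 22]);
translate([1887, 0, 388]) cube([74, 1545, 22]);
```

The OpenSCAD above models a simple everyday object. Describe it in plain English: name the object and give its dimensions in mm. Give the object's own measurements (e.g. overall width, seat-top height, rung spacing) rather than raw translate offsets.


A bed frame 2074 mm long (x) by 1545 mm wide (y). Four 56×56 mm corner posts, 459 mm tall, at the corners of the footprint. Four rails of 33 mm thickness and 165 mm height run between adjacent posts with their undersides at z = 223 mm, their outer faces flush with the outside of the frame (the two x-running rails run between the posts' inner faces; the two y-running rails run between the posts' inner faces). 15 slats, each 74 mm wide (x) and 22 mm thick, lie across the top of the two x-running rails, running the full 1545 mm width of the frame in y; along x they sit between the end posts with a 53 mm gap after the −x posts and between neighbouring slats, leaving 57 mm before the +x posts.


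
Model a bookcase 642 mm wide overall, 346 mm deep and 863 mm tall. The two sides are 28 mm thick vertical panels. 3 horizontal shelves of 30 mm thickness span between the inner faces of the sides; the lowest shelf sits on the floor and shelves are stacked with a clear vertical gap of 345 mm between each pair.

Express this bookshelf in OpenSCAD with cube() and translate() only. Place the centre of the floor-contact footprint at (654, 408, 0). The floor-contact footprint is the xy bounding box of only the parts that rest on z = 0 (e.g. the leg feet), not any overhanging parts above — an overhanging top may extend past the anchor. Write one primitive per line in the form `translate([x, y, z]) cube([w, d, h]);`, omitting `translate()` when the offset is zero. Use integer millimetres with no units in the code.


translate([333, 235, 0]) cube([28, 346, 863]);
translate([947, 235, 0]) cube([28, 346, 863]);
translate([361, 235, 0]) cube([586, 346, 30]);
translate([361, 235, 375]) cube([586, 346, 30]);
translate([361, 235, 750]) cube([586, 346, 30]);


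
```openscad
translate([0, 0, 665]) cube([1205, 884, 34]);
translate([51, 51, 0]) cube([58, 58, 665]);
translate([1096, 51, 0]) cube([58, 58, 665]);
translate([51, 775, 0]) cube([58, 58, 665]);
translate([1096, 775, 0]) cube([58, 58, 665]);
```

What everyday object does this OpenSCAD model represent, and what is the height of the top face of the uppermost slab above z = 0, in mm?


A table. The table height is 699 mm.

A 1205×884×34 slab sits at z = 665 on four 58 mm square posts — a table. The top surface is at 665 + 34 = 699 mm.


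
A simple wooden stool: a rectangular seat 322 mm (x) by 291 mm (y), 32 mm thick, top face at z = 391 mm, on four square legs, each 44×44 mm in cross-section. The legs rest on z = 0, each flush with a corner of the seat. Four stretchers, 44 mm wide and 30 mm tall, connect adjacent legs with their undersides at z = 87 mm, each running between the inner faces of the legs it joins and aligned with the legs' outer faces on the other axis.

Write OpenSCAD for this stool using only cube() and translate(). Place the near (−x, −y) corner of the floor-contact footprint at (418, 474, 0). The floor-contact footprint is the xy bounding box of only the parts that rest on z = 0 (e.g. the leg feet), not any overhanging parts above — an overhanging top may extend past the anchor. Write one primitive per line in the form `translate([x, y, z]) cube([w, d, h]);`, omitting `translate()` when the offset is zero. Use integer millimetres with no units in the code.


translate([418, 474, 359]) cube([322, 291, 32]);
translate([418, 474, 0]) cube([44, 44, 359]);
translate([696, 474, 0]) cube([44, 44, 359]);
translate([418, 721, 0]) cube([44, 44, 359]);
translate([696, 721, 0]) cube([44, 44, 359]);
translate([462, 474, 87]) cube([234, 44, 30]);
translate([462, 721, 87]) cube([234, 44, 30]);
translate([418, 518, 87]) cube([44, 203, 30]);
translate([696, 518, 87]) cube([44, 203, 30]);


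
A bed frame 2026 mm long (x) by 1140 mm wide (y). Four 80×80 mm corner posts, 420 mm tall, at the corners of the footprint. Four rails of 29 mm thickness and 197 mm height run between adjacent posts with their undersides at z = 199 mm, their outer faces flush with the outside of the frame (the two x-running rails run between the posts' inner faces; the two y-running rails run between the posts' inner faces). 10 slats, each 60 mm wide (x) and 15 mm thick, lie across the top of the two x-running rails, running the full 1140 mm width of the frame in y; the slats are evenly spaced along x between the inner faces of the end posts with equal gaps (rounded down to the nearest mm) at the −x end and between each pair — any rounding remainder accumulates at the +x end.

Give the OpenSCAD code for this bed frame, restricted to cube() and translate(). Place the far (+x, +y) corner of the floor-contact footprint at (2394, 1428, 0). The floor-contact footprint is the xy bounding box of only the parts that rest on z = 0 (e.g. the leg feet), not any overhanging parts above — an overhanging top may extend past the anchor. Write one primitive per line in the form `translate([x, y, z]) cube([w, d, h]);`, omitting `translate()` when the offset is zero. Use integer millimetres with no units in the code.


translate([368, 288, 0]) cube([80, 80, 420]);
translate([368, 1348, 0]) cube([80, 80, 420]);
translate([2314, 288, 0]) cube([80, 80, 420]);
translate([2314, 1348, 0]) cube([80, 80, 420]);
translate([448, 288, 199]) cube([1866, 29, 197]);
translate([448, 1399, 199]) cube([1866, 29, 197]);
translate([368, 368, 199]) cube([29, 980, 197]);
translate([2365, 368, 199]) cube([29, 980, 197]);
translate([563, 288, 396]) cube([60, 1140, 15]);
translate([738, 288, 396]) cube([60, 1140, 15]);
translate([913, 288, 396]) cube([60, 1140, 15]);
translate([1088, 288, 396]) cube([60, 1140, 15]);
translate([1263, 288, 396]) cube([60, 1140, 15]);
translate([1438, 288, 396]) cube([60, 1140, 15]);
translate([1613, 288, 396]) cube([60, 1140, 15]);
translate([1788, 288, 396]) cube([60, 1140, 15]);
translate([1963, 288, 396]) cube([60, 1140, 15]);
translate([2138, 288, 396]) cube([60, 1140, 15]);


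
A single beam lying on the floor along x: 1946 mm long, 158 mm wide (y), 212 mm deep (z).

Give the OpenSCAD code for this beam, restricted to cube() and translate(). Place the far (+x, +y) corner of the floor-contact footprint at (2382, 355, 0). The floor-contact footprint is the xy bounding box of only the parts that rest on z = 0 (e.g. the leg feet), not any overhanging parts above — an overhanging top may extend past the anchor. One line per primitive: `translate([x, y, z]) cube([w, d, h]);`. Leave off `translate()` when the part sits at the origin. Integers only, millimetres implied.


translate([436, 197, 0]) cube([1946, 158, 212]);


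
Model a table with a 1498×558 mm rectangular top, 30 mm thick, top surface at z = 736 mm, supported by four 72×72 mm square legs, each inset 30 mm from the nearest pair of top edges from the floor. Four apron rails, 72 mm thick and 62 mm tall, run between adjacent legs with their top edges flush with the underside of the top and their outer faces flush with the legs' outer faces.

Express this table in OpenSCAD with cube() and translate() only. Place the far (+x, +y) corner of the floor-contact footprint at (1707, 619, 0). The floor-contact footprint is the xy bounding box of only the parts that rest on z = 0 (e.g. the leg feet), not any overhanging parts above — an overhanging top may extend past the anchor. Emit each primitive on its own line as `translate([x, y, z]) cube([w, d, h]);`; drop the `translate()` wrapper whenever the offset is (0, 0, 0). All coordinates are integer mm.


// leg_h = 736 - 30 = 706
// apron z = 706 - 62 = 644
translate([239, 91, 706]) cube([1498, 558, 30]);
translate([269, 121, 0]) cube([72, 72, 706]);
translate([1635, 121, 0]) cube([72, 72, 706]);
translate([269, 547, 0]) cube([72, 72, 706]);
translate([1635, 547, 0]) cube([72, 72, 706]);
translate([341, 121, 644]) cube([1294, 72, 62]);
translate([341, 547, 644]) cube([1294, 72, 62]);
translate([269, 193, 644]) cube([72, 354, 62]);
translate([1635, 193, 644]) cube([72, 354, 62]);


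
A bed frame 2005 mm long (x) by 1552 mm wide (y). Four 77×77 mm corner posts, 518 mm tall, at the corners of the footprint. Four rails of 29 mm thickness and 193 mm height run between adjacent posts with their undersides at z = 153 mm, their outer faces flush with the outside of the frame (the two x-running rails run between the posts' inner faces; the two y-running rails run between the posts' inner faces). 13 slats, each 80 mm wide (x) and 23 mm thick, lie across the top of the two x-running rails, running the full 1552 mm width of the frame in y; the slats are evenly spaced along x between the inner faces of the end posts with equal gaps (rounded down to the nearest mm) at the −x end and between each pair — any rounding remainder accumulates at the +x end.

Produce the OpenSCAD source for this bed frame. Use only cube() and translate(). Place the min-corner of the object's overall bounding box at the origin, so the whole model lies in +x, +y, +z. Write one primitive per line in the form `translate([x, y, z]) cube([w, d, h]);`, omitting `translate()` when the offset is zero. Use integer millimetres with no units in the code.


cube([77, 77, 518]);
translate([0, 1475, 0]) cube([77, 77, 518]);
translate([1928, 0, 0]) cube([77, 77, 518]);
translate([1928, 1475, 0]) cube([77, 77, 518]);
translate([77, 0, 153]) cube([1851, 29, 193]);
translate([77, 1523, 153]) cube([1851, 29, 193]);
translate([0, 77, 153]) cube([29, 1398, 193]);
translate([1976, 77, 153]) cube([29, 1398, 193]);
translate([134, 0, 346]) cube([80, 1552, 23]);
translate([271, 0, 346]) cube([80, 1552, 23]);
translate([408, 0, 346]) cube([80, 1552, 23]);
translate([545, 0, 346]) cube([80, 1552, 23]);
translate([682, 0, 346]) cube([80, 1552, 23]);
translate([819, 0, 346]) cube([80, 1552, 23]);
translate([956, 0, 346]) cube([80, 1552, 23]);
translate([1093, 0, 346]) cube([80, 1552, 23]);
translate([1230, 0, 346]) cube([80, 1552, 23]);
translate([1367, 0, 346]) cube([80, 1552, 23]);
translate([1504, 0, 346]) cube([80, 1552, 23]);
translate([1641, 0, 346]) cube([80, 1552, 23]);
translate([1778, 0, 346]) cube([80, 1552, 23]);


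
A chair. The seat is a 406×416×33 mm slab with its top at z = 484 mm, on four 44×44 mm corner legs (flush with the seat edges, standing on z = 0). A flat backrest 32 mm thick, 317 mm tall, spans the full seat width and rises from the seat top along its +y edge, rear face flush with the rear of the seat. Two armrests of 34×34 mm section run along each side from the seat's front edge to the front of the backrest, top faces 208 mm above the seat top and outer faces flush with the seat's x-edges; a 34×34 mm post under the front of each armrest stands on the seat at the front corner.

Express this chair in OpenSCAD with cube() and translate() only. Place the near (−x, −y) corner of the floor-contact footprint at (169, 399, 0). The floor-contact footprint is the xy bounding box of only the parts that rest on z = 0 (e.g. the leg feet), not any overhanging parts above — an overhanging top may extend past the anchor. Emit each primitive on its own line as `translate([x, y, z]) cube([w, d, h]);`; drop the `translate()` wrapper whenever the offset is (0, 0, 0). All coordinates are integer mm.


// leg_h = 484 - 33 = 451
// arm post h = 208 - 34 = 174
translate([169, 399, 451]) cube([406, 416, 33]);
translate([169, 399, 0]) cube([44, 44, 451]);
translate([531, 399, 0]) cube([44, 44, 451]);
translate([169, 771, 0]) cube([44, 44, 451]);
translate([531, 771, 0]) cube([44, 44, 451]);
translate([169, 783, 484]) cube([406, 32, 317]);
translate([169, 399, 658]) cube([34, 384, 34]);
translate([541, 399, 658]) cube([34, 384, 34]);
translate([169, 399, 484]) cube([34, 34, 174]);
translate([541, 399, 484]) cube([34, 34, 174]);


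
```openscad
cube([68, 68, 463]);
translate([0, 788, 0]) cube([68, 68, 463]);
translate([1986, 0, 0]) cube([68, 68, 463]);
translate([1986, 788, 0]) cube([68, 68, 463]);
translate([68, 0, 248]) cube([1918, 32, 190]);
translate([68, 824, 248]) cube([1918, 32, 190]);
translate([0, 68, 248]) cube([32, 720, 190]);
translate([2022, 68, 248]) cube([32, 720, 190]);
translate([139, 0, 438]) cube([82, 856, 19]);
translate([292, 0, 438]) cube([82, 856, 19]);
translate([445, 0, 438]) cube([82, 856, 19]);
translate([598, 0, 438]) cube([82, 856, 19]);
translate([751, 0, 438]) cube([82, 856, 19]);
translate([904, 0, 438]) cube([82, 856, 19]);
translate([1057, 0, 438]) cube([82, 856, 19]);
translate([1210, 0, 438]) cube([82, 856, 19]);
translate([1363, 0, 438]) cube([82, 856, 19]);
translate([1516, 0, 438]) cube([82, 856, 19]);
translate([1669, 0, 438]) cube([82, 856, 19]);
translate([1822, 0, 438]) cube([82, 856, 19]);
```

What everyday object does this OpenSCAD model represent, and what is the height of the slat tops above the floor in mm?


A bed frame. The slat-top height is 457 mm.

Four posts, four rails, and a row of slats — a bed frame. Slats sit on the rails at z = 248 + 190 = 438; with slat thickness 19, the top is 457 mm.


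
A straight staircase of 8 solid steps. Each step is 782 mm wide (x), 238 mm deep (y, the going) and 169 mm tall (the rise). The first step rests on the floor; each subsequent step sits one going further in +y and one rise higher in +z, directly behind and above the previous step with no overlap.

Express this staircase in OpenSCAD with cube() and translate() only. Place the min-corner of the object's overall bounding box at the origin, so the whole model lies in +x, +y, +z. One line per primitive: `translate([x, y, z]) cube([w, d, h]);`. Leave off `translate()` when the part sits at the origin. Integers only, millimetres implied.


cube([782, 238, 169]);
translate([0, 238, 169]) cube([782, 238, 169]);
translate([0, 476, 338]) cube([782, 238, 169]);
translate([0, 714, 507]) cube([782, 238, 169]);
translate([0, 952, 676]) cube([782, 238, 169]);
translate([0, 1190, 845]) cube([782, 238, 169]);
translate([0, 1428, 1014]) cube([782, 238, 169]);
translate([0, 1666, 1183]) cube([782, 238, 169]);


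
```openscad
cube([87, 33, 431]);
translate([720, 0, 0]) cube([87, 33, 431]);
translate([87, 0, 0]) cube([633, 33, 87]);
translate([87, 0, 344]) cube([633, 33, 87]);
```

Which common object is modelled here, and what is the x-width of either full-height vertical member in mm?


A picture frame. The border width is 87 mm.

Four thin pieces enclosing a rectangular opening — a picture frame. The two full-height stiles are 431 mm tall; the top rail sits at z = 344 and is 87 mm tall, so the border above the opening is 431 − 344 = 87 mm, matching the stile x-width.


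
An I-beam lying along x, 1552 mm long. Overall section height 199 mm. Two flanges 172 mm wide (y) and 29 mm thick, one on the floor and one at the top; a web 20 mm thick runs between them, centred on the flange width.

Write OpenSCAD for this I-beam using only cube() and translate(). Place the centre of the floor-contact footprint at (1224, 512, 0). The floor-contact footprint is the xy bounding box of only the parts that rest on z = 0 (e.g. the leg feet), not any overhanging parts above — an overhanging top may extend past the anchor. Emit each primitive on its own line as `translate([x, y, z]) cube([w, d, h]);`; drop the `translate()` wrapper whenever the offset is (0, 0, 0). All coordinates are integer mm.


translate([448, 426, 0]) cube([1552, 172, 29]);
translate([448, 502, 29]) cube([1552, 20, 141]);
translate([448, 426, 170]) cube([1552, 172, 29]);


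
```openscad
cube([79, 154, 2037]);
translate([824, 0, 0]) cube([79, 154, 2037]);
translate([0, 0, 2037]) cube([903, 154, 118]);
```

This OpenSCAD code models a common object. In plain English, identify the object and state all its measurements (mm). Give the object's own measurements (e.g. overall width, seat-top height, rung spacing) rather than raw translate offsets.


A door frame. The clear opening is 745 mm wide and 2037 mm high. Two 79 mm wide jambs, 154 mm deep, stand either side of the opening from the floor to the top of the opening. A 118 mm thick head sits across the top of both jambs, spanning the full outside width of the frame.


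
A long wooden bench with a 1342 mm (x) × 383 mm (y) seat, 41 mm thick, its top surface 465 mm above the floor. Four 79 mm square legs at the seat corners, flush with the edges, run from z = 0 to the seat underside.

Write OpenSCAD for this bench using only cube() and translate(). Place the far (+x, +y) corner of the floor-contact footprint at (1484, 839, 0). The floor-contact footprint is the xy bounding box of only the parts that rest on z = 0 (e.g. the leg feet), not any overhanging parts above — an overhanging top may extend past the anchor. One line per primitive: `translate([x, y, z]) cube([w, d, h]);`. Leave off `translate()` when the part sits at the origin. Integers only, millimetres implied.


translate([142, 456, 424]) cube([1342, 383, 41]);
translate([142, 456, 0]) cube([79, 79, 424]);
translate([142, 760, 0]) cube([79, 79, 424]);
translate([1405, 456, 0]) cube([79, 79, 424]);
translate([1405, 760, 0]) cube([79, 79, 424]);


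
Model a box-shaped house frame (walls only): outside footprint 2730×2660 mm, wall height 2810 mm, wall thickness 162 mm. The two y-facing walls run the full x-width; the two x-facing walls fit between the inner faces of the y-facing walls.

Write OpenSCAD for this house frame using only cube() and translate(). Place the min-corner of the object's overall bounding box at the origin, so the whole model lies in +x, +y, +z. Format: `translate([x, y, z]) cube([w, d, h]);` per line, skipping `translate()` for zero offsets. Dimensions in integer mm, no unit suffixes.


cube([2730, 162, 2810]);
translate([0, 2498, 0]) cube([2730, 162, 2810]);
translate([0, 162, 0]) cube([162, 2336, 2810]);
translate([2568, 162, 0]) cube([162, 2336, 2810]);


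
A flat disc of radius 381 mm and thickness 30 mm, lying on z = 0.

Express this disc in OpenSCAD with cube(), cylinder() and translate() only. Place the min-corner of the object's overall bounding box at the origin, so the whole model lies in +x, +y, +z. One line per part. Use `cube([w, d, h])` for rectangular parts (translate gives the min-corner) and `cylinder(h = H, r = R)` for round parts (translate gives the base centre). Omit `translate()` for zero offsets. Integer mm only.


translate([381, 381, 0]) cylinder(h = 30, r = 381);


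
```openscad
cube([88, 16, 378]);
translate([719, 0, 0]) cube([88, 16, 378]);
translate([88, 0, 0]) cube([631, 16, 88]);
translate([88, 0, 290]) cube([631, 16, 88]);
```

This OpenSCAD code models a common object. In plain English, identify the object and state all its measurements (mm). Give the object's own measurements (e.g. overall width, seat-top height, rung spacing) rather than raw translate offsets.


A rectangular picture frame lying in the x–z plane (depth along y). The opening is 631 mm wide (x) by 202 mm tall (z), surrounded by a border 88 mm wide on all four sides. The frame is 16 mm deep and is made of two full-height vertical stiles with two horizontal rails fitted between them.


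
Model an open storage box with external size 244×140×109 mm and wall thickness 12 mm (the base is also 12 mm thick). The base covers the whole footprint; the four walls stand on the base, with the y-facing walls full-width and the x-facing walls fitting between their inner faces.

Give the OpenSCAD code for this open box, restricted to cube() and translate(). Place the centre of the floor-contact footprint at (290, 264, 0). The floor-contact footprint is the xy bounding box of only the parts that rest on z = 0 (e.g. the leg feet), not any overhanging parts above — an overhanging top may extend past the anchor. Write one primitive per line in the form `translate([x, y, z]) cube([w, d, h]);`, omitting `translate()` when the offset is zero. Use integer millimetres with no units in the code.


translate([168, 194, 0]) cube([244, 140, 12]);
translate([168, 194, 12]) cube([244, 12, 97]);
translate([168, 322, 12]) cube([244, 12, 97]);
translate([168, 206, 12]) cube([12, 116, 97]);
translate([400, 206, 12]) cube([12, 116, 97]);


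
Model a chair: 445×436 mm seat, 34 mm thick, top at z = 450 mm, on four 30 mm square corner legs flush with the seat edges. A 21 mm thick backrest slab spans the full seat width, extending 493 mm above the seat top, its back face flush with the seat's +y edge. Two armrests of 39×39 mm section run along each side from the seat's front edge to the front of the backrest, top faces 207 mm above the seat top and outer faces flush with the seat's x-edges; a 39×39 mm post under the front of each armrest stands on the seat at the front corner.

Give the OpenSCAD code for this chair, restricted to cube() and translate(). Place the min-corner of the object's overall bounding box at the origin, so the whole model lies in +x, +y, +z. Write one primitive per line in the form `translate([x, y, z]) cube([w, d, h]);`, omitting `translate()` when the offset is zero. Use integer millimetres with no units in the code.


// leg_h = 450 - 34 = 416
// arm post h = 207 - 39 = 168
translate([0, 0, 416]) cube([445, 436, 34]);
cube([30, 30, 416]);
translate([415, 0, 0]) cube([30, 30, 416]);
translate([0, 406, 0]) cube([30, 30, 416]);
translate([415, 406, 0]) cube([30, 30, 416]);
translate([0, 415, 450]) cube([445, 21, 493]);
translate([0, 0, 618]) cube([39, 415, 39]);
translate([406, 0, 618]) cube([39, 415, 39]);
translate([0, 0, 450]) cube([39, 39, 168]);
translate([406, 0, 450]) cube([39, 39, 168]);


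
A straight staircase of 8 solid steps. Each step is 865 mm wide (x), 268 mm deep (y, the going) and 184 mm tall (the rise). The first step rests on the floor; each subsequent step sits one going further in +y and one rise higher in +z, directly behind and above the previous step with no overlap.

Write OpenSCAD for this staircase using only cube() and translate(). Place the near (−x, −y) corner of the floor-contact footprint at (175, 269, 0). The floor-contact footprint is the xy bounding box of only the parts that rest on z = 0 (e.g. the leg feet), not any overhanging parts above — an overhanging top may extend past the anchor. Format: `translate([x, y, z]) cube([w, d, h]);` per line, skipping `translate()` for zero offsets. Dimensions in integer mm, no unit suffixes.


translate([175, 269, 0]) cube([865, 268, 184]);
translate([175, 537, 184]) cube([865, 268, 184]);
translate([175, 805, 368]) cube([865, 268, 184]);
translate([175, 1073, 552]) cube([865, 268, 184]);
translate([175, 1341, 736]) cube([865, 268, 184]);
translate([175, 1609, 920]) cube([865, 268, 184]);
translate([175, 1877, 1104]) cube([865, 268, 184]);
translate([175, 2145, 1288]) cube([865, 268, 184]);


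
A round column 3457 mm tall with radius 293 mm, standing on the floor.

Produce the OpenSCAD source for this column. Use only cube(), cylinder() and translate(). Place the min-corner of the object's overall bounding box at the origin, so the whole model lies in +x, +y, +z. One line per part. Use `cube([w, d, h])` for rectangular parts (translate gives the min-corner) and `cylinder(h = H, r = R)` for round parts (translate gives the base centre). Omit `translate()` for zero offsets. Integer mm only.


translate([293, 293, 0]) cylinder(h = 3457, r = 293);


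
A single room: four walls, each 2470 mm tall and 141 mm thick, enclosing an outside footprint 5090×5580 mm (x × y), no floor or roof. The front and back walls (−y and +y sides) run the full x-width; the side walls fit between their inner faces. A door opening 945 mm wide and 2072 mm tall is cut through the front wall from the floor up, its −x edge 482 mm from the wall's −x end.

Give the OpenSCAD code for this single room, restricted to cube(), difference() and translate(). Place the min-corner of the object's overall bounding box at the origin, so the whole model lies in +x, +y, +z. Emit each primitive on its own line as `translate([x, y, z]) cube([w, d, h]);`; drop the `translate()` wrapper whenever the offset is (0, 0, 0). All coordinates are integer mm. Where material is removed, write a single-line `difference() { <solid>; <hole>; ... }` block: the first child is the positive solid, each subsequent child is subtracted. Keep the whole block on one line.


difference() { cube([5090, 141, 2470]); translate([482, 0, 0]) cube([945, 141, 2072]); }
translate([0, 5439, 0]) cube([5090, 141, 2470]);
translate([0, 141, 0]) cube([141, 5298, 2470]);
translate([4949, 141, 0]) cube([141, 5298, 2470]);


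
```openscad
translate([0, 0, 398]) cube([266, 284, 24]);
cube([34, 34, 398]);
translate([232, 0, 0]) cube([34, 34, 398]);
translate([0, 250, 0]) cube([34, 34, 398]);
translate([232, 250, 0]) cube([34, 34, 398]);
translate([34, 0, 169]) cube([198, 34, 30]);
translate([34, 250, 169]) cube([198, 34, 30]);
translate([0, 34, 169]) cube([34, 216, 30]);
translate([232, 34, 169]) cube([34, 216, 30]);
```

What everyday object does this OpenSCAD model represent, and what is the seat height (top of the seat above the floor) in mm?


A stool. The seat height is 422 mm.

A 266×284×24 slab at z = 398 on four corner posts — a stool. The seat top is 398 + 24 = 422 mm.


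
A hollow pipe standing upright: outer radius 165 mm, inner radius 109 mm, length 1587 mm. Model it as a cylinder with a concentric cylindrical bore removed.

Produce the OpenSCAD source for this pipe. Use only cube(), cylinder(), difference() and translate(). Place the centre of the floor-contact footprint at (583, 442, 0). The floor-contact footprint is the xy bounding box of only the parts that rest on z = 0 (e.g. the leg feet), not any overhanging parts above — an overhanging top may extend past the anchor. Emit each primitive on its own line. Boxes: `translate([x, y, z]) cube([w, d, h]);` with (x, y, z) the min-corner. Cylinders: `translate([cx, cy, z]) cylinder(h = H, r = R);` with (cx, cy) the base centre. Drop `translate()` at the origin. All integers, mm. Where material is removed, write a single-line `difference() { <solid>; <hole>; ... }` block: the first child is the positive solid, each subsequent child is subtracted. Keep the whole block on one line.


difference() { translate([583, 442, 0]) cylinder(h = 1587, r = 165); translate([583, 442, 0]) cylinder(h = 1587, r = 109); }


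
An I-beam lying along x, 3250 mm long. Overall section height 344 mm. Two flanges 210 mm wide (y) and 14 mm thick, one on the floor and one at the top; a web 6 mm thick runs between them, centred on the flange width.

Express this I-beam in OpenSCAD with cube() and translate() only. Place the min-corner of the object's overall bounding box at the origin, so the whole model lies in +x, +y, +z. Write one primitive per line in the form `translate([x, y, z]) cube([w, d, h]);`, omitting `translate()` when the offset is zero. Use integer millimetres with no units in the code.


cube([3250, 210, 14]);
translate([0, 102, 14]) cube([3250, 6, 316]);
translate([0, 0, 330]) cube([3250, 210, 14]);


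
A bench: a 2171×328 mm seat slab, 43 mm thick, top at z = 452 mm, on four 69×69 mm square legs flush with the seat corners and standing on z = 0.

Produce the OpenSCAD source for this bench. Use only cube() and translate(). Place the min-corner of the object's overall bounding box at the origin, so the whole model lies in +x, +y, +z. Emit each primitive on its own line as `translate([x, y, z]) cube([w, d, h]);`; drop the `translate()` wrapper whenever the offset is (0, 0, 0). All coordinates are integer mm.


translate([0, 0, 409]) cube([2171, 328, 43]);
cube([69, 69, 409]);
translate([0, 259, 0]) cube([69, 69, 409]);
translate([2102, 0, 0]) cube([69, 69, 409]);
translate([2102, 259, 0]) cube([69, 69, 409]);


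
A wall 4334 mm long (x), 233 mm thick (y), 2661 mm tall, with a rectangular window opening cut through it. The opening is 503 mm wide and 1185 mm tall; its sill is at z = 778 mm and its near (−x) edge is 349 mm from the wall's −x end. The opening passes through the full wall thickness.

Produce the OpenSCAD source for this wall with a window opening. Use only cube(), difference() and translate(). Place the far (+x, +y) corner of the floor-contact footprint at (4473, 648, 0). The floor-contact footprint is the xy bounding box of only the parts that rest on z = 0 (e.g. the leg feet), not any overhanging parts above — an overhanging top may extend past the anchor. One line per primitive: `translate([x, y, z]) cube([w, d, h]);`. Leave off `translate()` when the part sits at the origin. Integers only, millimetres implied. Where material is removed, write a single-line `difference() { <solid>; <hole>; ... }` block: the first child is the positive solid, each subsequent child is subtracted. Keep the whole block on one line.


difference() { translate([139, 415, 0]) cube([4334, 233, 2661]); translate([488, 415, 778]) cube([503, 233, 1185]); }


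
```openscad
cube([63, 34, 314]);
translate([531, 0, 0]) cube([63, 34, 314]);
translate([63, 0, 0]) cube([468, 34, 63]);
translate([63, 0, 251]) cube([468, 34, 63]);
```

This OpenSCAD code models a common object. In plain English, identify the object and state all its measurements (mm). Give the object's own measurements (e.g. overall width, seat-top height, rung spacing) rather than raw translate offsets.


A rectangular picture frame lying in the x–z plane (depth along y). The opening is 468 mm wide (x) by 188 mm tall (z), surrounded by a border 63 mm wide on all four sides. The frame is 34 mm deep and is made of two full-height vertical stiles with two horizontal rails fitted between them.


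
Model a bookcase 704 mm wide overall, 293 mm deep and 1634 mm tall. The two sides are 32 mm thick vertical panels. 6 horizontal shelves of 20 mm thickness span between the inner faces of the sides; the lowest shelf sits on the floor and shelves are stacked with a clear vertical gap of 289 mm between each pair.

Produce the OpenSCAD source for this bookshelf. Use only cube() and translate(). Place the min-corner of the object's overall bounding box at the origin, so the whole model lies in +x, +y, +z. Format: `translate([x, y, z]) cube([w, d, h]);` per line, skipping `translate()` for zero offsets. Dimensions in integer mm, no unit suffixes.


cube([32, 293, 1634]);
translate([672, 0, 0]) cube([32, 293, 1634]);
translate([32, 0, 0]) cube([640, 293, 20]);
translate([32, 0, 309]) cube([640, 293, 20]);
translate([32, 0, 618]) cube([640, 293, 20]);
translate([32, 0, 927]) cube([640, 293, 20]);
translate([32, 0, 1236]) cube([640, 293, 20]);
translate([32, 0, 1545]) cube([640, 293, 20]);


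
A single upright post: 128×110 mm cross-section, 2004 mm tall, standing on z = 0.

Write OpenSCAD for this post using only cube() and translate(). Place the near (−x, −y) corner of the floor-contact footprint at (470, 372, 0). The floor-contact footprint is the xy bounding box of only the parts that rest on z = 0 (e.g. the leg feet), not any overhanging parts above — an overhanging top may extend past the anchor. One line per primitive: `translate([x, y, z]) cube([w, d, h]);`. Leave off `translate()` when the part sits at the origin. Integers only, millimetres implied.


translate([470, 372, 0]) cube([128, 110, 2004]);


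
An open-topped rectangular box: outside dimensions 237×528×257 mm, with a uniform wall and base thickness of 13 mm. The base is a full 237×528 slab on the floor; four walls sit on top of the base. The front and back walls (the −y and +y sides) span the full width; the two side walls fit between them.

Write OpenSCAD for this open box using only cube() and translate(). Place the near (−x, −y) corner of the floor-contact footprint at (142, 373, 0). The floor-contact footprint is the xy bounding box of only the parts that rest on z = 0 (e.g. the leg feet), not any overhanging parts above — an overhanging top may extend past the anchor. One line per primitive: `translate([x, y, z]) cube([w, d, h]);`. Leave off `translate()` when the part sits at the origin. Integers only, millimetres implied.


translate([142, 373, 0]) cube([237, 528, 13]);
translate([142, 373, 13]) cube([237, 13, 244]);
translate([142, 888, 13]) cube([237, 13, 244]);
translate([142, 386, 13]) cube([13, 502, 244]);
translate([366, 386, 13]) cube([13, 502, 244]);


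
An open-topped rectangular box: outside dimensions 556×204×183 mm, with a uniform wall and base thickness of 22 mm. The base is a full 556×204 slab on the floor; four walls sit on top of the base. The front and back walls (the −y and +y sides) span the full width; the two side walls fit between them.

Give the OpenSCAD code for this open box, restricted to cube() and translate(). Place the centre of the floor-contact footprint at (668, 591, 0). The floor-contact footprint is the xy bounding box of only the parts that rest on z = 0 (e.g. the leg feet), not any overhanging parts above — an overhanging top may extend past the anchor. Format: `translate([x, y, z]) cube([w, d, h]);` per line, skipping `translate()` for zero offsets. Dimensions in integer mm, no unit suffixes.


translate([390, 489, 0]) cube([556, 204, 22]);
translate([390, 489, 22]) cube([556, 22, 161]);
translate([390, 671, 22]) cube([556, 22, 161]);
translate([390, 511, 22]) cube([22, 160, 161]);
translate([924, 511, 22]) cube([22, 160, 161]);


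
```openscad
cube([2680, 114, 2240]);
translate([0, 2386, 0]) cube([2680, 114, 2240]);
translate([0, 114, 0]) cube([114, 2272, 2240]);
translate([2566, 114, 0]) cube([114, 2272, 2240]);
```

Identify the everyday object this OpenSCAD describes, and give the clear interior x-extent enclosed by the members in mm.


A house (or room) frame. The interior width is 2452 mm.

Four 2240 mm walls enclosing a rectangle with no floor or roof — a room or house frame. Outside width is 2680 mm and wall thickness is 114 mm, so the interior width is 2680 − 2 × 114 = 2452 mm.


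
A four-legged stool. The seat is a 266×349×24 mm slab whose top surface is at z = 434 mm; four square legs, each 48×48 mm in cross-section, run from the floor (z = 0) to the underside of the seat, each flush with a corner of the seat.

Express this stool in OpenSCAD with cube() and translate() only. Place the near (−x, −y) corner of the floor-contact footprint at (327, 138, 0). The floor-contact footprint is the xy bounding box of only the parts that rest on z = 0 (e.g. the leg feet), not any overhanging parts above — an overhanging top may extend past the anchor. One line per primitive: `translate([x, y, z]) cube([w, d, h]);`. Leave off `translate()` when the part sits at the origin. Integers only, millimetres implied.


translate([327, 138, 410]) cube([266, 349, 24]);
translate([327, 138, 0]) cube([48, 48, 410]);
translate([545, 138, 0]) cube([48, 48, 410]);
translate([327, 439, 0]) cube([48, 48, 410]);
translate([545, 439, 0]) cube([48, 48, 410]);


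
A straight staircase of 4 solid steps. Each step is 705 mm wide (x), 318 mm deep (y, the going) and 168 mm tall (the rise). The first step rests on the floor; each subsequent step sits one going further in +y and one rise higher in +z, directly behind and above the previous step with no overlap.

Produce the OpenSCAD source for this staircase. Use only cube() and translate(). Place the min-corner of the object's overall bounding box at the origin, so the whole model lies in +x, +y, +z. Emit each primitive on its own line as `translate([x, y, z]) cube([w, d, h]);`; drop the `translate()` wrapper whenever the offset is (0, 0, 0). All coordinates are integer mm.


cube([705, 318, 168]);
translate([0, 318, 168]) cube([705, 318, 168]);
translate([0, 636, 336]) cube([705, 318, 168]);
translate([0, 954, 504]) cube([705, 318, 168]);


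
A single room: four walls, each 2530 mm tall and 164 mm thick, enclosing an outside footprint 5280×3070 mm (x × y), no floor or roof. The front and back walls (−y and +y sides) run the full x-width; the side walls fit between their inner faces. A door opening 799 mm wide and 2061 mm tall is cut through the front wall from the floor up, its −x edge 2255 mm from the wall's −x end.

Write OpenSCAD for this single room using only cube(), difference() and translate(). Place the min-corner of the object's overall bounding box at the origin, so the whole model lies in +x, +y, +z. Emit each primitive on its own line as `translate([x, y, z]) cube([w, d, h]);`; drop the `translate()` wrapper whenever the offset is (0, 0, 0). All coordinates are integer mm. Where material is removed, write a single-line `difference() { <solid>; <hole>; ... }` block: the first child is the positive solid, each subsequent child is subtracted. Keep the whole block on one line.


difference() { cube([5280, 164, 2530]); translate([2255, 0, 0]) cube([799, 164, 2061]); }
translate([0, 2906, 0]) cube([5280, 164, 2530]);
translate([0, 164, 0]) cube([164, 2742, 2530]);
translate([5116, 164, 0]) cube([164, 2742, 2530]);


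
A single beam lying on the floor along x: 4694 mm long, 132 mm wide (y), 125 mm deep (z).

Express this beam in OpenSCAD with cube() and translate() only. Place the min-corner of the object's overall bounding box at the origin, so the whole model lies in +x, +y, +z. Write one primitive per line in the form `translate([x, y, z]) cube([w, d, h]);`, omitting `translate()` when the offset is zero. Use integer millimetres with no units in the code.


cube([4694, 132, 125]);


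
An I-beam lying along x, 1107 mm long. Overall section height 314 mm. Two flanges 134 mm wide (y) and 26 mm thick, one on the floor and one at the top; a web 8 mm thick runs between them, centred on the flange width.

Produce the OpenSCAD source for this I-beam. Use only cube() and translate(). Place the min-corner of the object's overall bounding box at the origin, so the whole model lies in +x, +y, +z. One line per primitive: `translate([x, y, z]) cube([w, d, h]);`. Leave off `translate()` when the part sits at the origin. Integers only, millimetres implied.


cube([1107, 134, 26]);
translate([0, 63, 26]) cube([1107, 8, 262]);
translate([0, 0, 288]) cube([1107, 134, 26]);
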